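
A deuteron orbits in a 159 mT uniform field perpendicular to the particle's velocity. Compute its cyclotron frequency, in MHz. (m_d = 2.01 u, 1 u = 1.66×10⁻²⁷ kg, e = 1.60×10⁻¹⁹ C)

f ≈ 1.21 MHz

f = qB/(2πm) = (1×1.60×10^-19)(0.159) / [2π(3.34×10^-27)] = 1.21×10^6 Hz.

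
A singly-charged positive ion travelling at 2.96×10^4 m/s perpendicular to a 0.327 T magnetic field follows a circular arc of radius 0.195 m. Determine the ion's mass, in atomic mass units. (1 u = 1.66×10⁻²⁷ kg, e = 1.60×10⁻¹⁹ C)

m ≈ 208 u

qvB = mv²/r ⇒ m = qBr/v.
m = (1×1.60×10^-19)(0.327)(0.195) / (2.96×10^4) = 3.45×10^-25 kg = 208 u.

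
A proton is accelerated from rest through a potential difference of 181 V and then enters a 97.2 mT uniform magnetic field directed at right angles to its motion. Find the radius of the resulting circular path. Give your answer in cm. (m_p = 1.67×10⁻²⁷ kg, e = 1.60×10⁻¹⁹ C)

The kinetic energy gained is K = qV = (1×1.60×10^-19)(181) = 2.90×10^-17 J.
v = √(2K/m) = 1.86×10^5 m/s.
r = mv/(qB) = (1.67×10^-27)(1.86×10^5) / [(1×1.60×10^-19)(0.0972)] = 0.0200 m.

r ≈ 2.00 cm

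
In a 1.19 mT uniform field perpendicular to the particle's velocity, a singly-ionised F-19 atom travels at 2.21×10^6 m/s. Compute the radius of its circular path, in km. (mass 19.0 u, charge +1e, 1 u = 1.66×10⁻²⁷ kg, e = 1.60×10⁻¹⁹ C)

r ≈ 0.366 km

The magnetic force provides the centripetal force: qvB = mv²/r, so r = mv/(qB).
r = (3.15×10^-26 kg)(2.21×10^6 m/s) / [(1×1.60×10^-19 C)(1.19×10^-3 T)] = 366 m.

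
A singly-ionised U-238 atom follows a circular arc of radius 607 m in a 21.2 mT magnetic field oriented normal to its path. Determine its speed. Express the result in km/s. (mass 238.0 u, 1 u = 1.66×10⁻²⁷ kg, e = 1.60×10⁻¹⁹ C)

v ≈ 5210 km/s

From qvB = mv²/r, v = qBr/m.
v = (1×1.60×10^-19)(0.0212)(607) / (3.95×10^-25) = 5.21×10^6 m/s.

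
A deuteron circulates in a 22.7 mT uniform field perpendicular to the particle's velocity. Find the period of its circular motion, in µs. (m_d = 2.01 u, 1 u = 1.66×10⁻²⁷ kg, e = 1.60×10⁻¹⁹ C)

T ≈ 5.77 µs

The cyclotron period is independent of speed: T = 2πm/(qB).
T = 2π(3.34×10^-27) / [(1×1.60×10^-19)(0.0227)] = 5.77×10^-6 s.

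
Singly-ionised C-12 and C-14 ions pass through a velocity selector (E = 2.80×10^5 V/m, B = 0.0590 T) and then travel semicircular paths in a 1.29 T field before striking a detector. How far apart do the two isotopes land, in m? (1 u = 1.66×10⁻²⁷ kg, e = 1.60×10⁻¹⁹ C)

Both emerge at v = E/B₁ = 4.75×10^6 m/s.
r = mv/(qB₂), so r₁ = 0.4580 m and r₂ = 0.5344 m, giving Δr = 0.0763 m.
After a semicircle each ion lands a diameter 2r from the entry slit, so the separation is 2Δr = 0.153 m.

Δd ≈ 0.153 m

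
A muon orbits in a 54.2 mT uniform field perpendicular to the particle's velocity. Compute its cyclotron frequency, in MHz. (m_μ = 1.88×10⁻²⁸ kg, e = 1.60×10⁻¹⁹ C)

f ≈ 7.34 MHz

f = qB/(2πm) = (1×1.60×10^-19)(0.0542) / [2π(1.88×10^-28)] = 7.34×10^6 Hz.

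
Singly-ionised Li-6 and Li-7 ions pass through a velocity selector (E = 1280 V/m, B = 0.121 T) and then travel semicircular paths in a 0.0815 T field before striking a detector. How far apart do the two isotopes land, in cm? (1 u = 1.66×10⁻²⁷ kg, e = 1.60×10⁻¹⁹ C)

Both emerge at v = E/B₁ = 1.06×10^4 m/s.
r = mv/(qB₂), so r₁ = 8.08×10^-3 m and r₂ = 9.43×10^-3 m, giving Δr = 1.35×10^-3 m.
After a semicircle each ion lands a diameter 2r from the entry slit, so the separation is 2Δr = 2.69×10^-3 m.

Δd ≈ 0.269 cm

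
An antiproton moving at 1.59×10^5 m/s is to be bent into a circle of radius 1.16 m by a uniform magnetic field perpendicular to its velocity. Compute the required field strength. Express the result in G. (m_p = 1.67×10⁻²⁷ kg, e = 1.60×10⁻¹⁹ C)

qvB = mv²/r gives B = mv/(qr).
B = (1.67×10^-27)(1.59×10^5) / [(1×1.60×10^-19)(1.16)] = 1.43×10^-3 T.

B ≈ 14.3 G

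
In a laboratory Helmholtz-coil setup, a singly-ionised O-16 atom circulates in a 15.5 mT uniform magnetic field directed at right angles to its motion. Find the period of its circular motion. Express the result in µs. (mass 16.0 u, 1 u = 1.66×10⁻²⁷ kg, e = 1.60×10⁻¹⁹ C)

T ≈ 67.3 µs

The cyclotron period is independent of speed: T = 2πm/(qB).
T = 2π(2.66×10^-26) / [(1×1.60×10^-19)(0.0155)] = 6.73×10^-5 s.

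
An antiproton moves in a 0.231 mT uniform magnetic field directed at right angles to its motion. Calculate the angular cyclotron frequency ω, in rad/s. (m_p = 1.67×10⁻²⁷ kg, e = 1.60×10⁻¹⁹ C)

ω = qB/m = (1×1.60×10^-19)(2.31×10^-4) / (1.67×10^-27) = 2.21×10^4 rad/s.

ω ≈ 2.21×10^4 rad/s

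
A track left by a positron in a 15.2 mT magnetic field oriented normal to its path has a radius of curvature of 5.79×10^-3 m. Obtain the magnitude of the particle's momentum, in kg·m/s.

Since qvB = mv²/r, the momentum p = mv = qBr.
p = (1×1.60×10^-19)(0.0152)(5.79×10^-3) = 1.41×10^-23 kg·m/s.

p ≈ 1.41×10^-23 kg·m/s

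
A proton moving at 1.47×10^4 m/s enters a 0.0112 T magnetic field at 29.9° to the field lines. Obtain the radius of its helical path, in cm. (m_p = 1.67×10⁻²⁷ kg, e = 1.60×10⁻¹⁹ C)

r ≈ 0.683 cm

Only the perpendicular component v⊥ = v sin29.9° = 7330 m/s is bent by the field.
r = m v⊥ /(qB) = (1.67×10^-27)(7330) / [(1×1.60×10^-19)(0.0112)] = 6.83×10^-3 m.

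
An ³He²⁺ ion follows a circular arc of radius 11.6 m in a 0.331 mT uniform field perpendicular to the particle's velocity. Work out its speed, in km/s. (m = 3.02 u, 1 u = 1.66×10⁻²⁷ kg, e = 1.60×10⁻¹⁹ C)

v ≈ 245 km/s

From qvB = mv²/r, v = qBr/m.
v = (2×1.60×10^-19)(3.31×10^-4)(11.6) / (5.01×10^-27) = 2.45×10^5 m/s.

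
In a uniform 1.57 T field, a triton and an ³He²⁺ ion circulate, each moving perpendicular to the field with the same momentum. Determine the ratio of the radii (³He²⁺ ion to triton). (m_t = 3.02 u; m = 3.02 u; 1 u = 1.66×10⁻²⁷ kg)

ratio ≈ 0.500

r = p/(qB) ⇒ at equal p, r ∝ 1/q.
r_{³He²⁺ ion}/r_{triton} = 0.500.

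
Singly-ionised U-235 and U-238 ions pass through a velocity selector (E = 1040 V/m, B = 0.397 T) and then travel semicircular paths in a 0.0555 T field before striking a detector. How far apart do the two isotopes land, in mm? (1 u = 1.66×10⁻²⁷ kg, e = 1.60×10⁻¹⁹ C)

Both emerge at v = E/B₁ = 2620 m/s.
r = mv/(qB₂), so r₁ = 0.11508 m and r₂ = 0.11655 m, giving Δr = 1.47×10^-3 m.
After a semicircle each ion lands a diameter 2r from the entry slit, so the separation is 2Δr = 2.94×10^-3 m.

Δd ≈ 2.94 mm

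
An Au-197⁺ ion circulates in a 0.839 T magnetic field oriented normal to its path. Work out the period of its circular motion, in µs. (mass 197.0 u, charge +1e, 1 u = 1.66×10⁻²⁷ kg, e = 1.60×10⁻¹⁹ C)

T ≈ 15.3 µs

The cyclotron period is independent of speed: T = 2πm/(qB).
T = 2π(3.27×10^-25) / [(1×1.60×10^-19)(0.839)] = 1.53×10^-5 s.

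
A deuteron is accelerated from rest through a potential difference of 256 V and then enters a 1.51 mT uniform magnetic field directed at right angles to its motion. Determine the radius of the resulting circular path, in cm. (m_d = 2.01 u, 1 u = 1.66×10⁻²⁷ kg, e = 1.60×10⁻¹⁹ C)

r ≈ 216 cm

The kinetic energy gained is K = qV = (1×1.60×10^-19)(256) = 4.10×10^-17 J.
v = √(2K/m) = 1.57×10^5 m/s.
r = mv/(qB) = (3.34×10^-27)(1.57×10^5) / [(1×1.60×10^-19)(1.51×10^-3)] = 2.16 m.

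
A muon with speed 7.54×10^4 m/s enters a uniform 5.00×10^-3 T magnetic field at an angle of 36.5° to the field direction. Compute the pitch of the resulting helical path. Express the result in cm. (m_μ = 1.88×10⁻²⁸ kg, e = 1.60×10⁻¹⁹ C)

The velocity component along B is v∥ = v cos36.5° = 6.06×10^4 m/s.
The cyclotron period T = 2πm/(qB) = 1.48×10^-6 s is set by m, q, B alone.
Pitch = v∥·T = (6.06×10^4)(1.48×10^-6) = 0.0895 m.

pitch ≈ 8.95 cm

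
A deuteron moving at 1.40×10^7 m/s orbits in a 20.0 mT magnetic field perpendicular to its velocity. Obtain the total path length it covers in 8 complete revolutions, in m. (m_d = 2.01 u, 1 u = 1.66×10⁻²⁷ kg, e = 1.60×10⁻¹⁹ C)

r = mv/(qB) = 14.6 m, so one revolution covers 2πr = 91.7 m.
In 8 revolutions: L = 8·2πr = 734 m.

L ≈ 734 m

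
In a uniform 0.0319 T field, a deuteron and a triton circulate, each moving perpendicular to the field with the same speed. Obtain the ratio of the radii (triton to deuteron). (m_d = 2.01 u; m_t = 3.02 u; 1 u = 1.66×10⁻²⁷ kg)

r = mv/(qB) ⇒ at equal v, r ∝ m/q.
r_{triton}/r_{deuteron} = 1.50.

ratio ≈ 1.50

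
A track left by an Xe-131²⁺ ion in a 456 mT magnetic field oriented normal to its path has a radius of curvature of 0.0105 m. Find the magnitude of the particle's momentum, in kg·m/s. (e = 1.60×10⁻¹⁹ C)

p ≈ 1.53×10^-21 kg·m/s

Since qvB = mv²/r, the momentum p = mv = qBr.
p = (2×1.60×10^-19)(0.456)(0.0105) = 1.53×10^-21 kg·m/s.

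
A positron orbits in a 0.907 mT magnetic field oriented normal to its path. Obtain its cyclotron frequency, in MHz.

f = qB/(2πm) = (1×1.60×10^-19)(9.07×10^-4) / [2π(9.11×10^-31)] = 2.54×10^7 Hz.

f ≈ 25.4 MHz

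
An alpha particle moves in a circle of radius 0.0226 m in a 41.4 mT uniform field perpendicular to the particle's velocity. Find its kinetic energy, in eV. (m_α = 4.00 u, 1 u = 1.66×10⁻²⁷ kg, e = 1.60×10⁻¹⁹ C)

K ≈ 42.2 eV

v = qBr/m = (2×1.60×10^-19)(0.0414)(0.0226) / (6.64×10^-27) = 4.51×10^4 m/s.
K = ½mv² = 0.5·(6.64×10^-27)·(4.51×10^4)² = 6.75×10^-18 J = 42.2 eV.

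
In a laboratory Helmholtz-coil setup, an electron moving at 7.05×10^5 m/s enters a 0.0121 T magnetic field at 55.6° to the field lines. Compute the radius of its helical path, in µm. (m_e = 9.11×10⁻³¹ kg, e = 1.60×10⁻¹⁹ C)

Only the perpendicular component v⊥ = v sin55.6° = 5.82×10^5 m/s is bent by the field.
r = m v⊥ /(qB) = (9.11×10^-31)(5.82×10^5) / [(1×1.60×10^-19)(0.0121)] = 2.74×10^-4 m.

r ≈ 274 µm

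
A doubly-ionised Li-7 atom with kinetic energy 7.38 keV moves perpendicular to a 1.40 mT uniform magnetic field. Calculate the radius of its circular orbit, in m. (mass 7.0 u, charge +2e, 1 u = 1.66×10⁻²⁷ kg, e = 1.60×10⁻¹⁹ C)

r ≈ 11.7 m

Convert the energy: K = 7.38 keV = 1.18×10^-15 J.
v = √(2K/m) = √(2·1.18×10^-15/1.16×10^-26) = 4.51×10^5 m/s.
r = mv/(qB) = (1.16×10^-26)(4.51×10^5) / [(2×1.60×10^-19)(1.40×10^-3)] = 11.7 m.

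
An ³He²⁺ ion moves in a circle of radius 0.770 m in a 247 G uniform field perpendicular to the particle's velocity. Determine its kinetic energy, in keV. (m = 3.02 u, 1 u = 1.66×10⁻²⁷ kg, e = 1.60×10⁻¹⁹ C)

K ≈ 23.1 keV

v = qBr/m = (2×1.60×10^-19)(0.0247)(0.770) / (5.01×10^-27) = 1.21×10^6 m/s.
K = ½mv² = 0.5·(5.01×10^-27)·(1.21×10^6)² = 3.69×10^-15 J = 23.1 keV.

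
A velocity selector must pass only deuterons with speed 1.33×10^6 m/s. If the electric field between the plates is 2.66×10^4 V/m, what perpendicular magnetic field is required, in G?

B ≈ 200 G

qE = qvB ⇒ B = E/v = (2.66×10^4) / (1.33×10^6) = 0.0200 T.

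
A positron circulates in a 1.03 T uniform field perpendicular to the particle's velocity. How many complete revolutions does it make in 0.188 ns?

T = 2πm/(qB) = 2π(9.11×10^-31) / [(1×1.60×10^-19)(1.03)] = 3.4733×10^-11 s.
N = t/T = 1.88×10^-10 / 3.4733×10^-11 ≈ 5.41, so 5 complete revolutions.

N = 5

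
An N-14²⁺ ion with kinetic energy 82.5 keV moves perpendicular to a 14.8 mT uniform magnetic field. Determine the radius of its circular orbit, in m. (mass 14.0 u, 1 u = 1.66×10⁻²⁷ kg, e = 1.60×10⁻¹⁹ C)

Convert the energy: K = 82.5 keV = 1.32×10^-14 J.
v = √(2K/m) = √(2·1.32×10^-14/2.32×10^-26) = 1.07×10^6 m/s.
r = mv/(qB) = (2.32×10^-26)(1.07×10^6) / [(2×1.60×10^-19)(0.0148)] = 5.23 m.

r ≈ 5.23 m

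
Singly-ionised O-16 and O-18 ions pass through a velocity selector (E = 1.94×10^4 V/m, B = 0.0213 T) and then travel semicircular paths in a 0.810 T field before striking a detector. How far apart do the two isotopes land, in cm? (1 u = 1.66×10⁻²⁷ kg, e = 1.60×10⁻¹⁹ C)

Both emerge at v = E/B₁ = 9.11×10^5 m/s.
r = mv/(qB₂), so r₁ = 0.1867 m and r₂ = 0.2100 m, giving Δr = 0.0233 m.
After a semicircle each ion lands a diameter 2r from the entry slit, so the separation is 2Δr = 0.0467 m.

Δd ≈ 4.67 cm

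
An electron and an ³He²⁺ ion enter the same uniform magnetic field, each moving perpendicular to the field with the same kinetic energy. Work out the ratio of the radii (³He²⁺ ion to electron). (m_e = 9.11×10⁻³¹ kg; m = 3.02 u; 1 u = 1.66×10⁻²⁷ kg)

ratio ≈ 37.1

r = √(2mK)/(qB) ⇒ at equal K, r ∝ √m/q.
r_{³He²⁺ ion}/r_{electron} = 37.1.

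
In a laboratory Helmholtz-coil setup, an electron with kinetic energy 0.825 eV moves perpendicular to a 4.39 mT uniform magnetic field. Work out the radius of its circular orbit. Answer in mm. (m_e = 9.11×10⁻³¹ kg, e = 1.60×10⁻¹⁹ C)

r ≈ 0.698 mm

Convert the energy: K = 0.825 eV = 1.32×10^-19 J.
v = √(2K/m) = √(2·1.32×10^-19/9.11×10^-31) = 5.38×10^5 m/s.
r = mv/(qB) = (9.11×10^-31)(5.38×10^5) / [(1×1.60×10^-19)(4.39×10^-3)] = 6.98×10^-4 m.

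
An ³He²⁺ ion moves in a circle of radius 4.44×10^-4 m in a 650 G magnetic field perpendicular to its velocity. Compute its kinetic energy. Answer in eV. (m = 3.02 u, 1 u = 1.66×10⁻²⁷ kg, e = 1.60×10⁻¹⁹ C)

K ≈ 0.0532 eV

v = qBr/m = (2×1.60×10^-19)(0.0650)(4.44×10^-4) / (5.01×10^-27) = 1840 m/s.
K = ½mv² = 0.5·(5.01×10^-27)·(1840)² = 8.51×10^-21 J = 0.0532 eV.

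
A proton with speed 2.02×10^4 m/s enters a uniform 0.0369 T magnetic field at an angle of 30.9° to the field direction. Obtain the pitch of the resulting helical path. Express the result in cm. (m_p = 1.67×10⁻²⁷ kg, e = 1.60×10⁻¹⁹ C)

pitch ≈ 3.08 cm

The velocity component along B is v∥ = v cos30.9° = 1.73×10^4 m/s.
The cyclotron period T = 2πm/(qB) = 1.78×10^-6 s is set by m, q, B alone.
Pitch = v∥·T = (1.73×10^4)(1.78×10^-6) = 0.0308 m.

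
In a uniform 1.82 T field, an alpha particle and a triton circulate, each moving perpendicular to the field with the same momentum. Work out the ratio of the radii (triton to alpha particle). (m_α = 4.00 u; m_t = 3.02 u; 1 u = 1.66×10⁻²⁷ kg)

r = p/(qB) ⇒ at equal p, r ∝ 1/q.
r_{triton}/r_{alpha particle} = 2.00.

ratio ≈ 2.00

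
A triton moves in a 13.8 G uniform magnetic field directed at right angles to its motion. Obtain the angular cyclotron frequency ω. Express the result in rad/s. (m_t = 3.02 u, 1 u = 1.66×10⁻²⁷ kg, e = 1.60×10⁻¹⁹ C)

ω ≈ 4.40×10^4 rad/s

ω = qB/m = (1×1.60×10^-19)(1.38×10^-3) / (5.01×10^-27) = 4.40×10^4 rad/s.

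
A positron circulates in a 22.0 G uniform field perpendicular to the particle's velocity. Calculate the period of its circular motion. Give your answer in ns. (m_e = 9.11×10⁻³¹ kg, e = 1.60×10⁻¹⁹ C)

T ≈ 16.3 ns

The cyclotron period is independent of speed: T = 2πm/(qB).
T = 2π(9.11×10^-31) / [(1×1.60×10^-19)(2.20×10^-3)] = 1.63×10^-8 s.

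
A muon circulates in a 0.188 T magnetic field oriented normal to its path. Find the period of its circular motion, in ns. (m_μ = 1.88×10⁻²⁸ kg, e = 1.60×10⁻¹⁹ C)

The cyclotron period is independent of speed: T = 2πm/(qB).
T = 2π(1.88×10^-28) / [(1×1.60×10^-19)(0.188)] = 3.93×10^-8 s.

T ≈ 39.3 ns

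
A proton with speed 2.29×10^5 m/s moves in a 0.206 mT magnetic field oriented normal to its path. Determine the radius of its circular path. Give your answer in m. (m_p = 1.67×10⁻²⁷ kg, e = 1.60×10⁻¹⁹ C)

r ≈ 11.6 m

The magnetic force provides the centripetal force: qvB = mv²/r, so r = mv/(qB).
r = (1.67×10^-27 kg)(2.29×10^5 m/s) / [(1×1.60×10^-19 C)(2.06×10^-4 T)] = 11.6 m.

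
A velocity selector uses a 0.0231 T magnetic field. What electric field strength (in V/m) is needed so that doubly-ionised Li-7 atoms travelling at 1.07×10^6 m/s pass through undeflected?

qE = qvB ⇒ E = vB = (1.07×10^6)(0.0231) = 2.47×10^4 V/m.

E ≈ 2.47×10^4 V/m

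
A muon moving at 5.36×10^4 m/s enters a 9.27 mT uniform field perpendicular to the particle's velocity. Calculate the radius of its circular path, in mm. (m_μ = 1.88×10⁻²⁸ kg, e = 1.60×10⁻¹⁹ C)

r ≈ 6.79 mm

The magnetic force provides the centripetal force: qvB = mv²/r, so r = mv/(qB).
r = (1.88×10^-28 kg)(5.36×10^4 m/s) / [(1×1.60×10^-19 C)(9.27×10^-3 T)] = 6.79×10^-3 m.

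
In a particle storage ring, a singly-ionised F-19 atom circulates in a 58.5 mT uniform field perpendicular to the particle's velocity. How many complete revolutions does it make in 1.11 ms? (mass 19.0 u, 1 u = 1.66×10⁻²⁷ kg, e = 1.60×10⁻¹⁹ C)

T = 2πm/(qB) = 2π(3.154×10^-26) / [(1×1.60×10^-19)(0.0585)] = 2.1172×10^-5 s.
N = t/T = 1.11×10^-3 / 2.1172×10^-5 ≈ 52.43, so 52 complete revolutions.

N = 52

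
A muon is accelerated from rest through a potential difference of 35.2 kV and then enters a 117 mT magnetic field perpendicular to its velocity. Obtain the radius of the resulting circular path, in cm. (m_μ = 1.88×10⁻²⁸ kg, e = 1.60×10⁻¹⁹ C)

r ≈ 7.77 cm

The kinetic energy gained is K = qV = (1×1.60×10^-19)(3.52×10^4) = 5.63×10^-15 J.
v = √(2K/m) = 7.74×10^6 m/s.
r = mv/(qB) = (1.88×10^-28)(7.74×10^6) / [(1×1.60×10^-19)(0.117)] = 0.0777 m.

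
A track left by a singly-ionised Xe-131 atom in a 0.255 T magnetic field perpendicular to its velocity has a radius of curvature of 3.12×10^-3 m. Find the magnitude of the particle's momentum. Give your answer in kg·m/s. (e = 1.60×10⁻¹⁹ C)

p ≈ 1.27×10^-22 kg·m/s

Since qvB = mv²/r, the momentum p = mv = qBr.
p = (1×1.60×10^-19)(0.255)(3.12×10^-3) = 1.27×10^-22 kg·m/s.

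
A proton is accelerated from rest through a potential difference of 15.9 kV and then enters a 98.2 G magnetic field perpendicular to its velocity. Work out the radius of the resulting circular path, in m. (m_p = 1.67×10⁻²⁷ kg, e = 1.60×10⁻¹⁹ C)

r ≈ 1.86 m

The kinetic energy gained is K = qV = (1×1.60×10^-19)(1.59×10^4) = 2.54×10^-15 J.
v = √(2K/m) = 1.75×10^6 m/s.
r = mv/(qB) = (1.67×10^-27)(1.75×10^6) / [(1×1.60×10^-19)(9.82×10^-3)] = 1.86 m.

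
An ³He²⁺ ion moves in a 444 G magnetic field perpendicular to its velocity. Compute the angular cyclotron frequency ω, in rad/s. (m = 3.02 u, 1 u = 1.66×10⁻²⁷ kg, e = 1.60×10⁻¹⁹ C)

ω ≈ 2.83×10^6 rad/s

ω = qB/m = (2×1.60×10^-19)(0.0444) / (5.01×10^-27) = 2.83×10^6 rad/s.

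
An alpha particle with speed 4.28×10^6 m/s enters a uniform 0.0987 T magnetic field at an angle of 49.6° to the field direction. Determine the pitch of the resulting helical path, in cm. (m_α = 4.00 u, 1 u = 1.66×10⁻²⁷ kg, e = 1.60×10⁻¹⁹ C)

pitch ≈ 366 cm

The velocity component along B is v∥ = v cos49.6° = 2.77×10^6 m/s.
The cyclotron period T = 2πm/(qB) = 1.32×10^-6 s is set by m, q, B alone.
Pitch = v∥·T = (2.77×10^6)(1.32×10^-6) = 3.66 m.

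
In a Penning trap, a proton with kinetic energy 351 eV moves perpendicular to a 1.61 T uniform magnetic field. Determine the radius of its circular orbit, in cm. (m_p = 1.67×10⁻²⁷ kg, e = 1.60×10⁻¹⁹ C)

r ≈ 0.168 cm

Convert the energy: K = 351 eV = 5.62×10^-17 J.
v = √(2K/m) = √(2·5.62×10^-17/1.67×10^-27) = 2.59×10^5 m/s.
r = mv/(qB) = (1.67×10^-27)(2.59×10^5) / [(1×1.60×10^-19)(1.61)] = 1.68×10^-3 m.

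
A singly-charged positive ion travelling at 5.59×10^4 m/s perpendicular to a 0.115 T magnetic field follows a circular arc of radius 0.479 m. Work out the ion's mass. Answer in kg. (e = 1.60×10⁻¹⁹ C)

qvB = mv²/r ⇒ m = qBr/v.
m = (1×1.60×10^-19)(0.115)(0.479) / (5.59×10^4) = 1.58×10^-25 kg.

m ≈ 1.58×10^-25 kg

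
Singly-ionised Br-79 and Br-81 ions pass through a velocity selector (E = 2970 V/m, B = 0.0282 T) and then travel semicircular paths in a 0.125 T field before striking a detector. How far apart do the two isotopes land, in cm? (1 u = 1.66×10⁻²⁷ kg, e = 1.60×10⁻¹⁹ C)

Both emerge at v = E/B₁ = 1.05×10^5 m/s.
r = mv/(qB₂), so r₁ = 0.6906 m and r₂ = 0.7081 m, giving Δr = 0.0175 m.
After a semicircle each ion lands a diameter 2r from the entry slit, so the separation is 2Δr = 0.0350 m.

Δd ≈ 3.50 cm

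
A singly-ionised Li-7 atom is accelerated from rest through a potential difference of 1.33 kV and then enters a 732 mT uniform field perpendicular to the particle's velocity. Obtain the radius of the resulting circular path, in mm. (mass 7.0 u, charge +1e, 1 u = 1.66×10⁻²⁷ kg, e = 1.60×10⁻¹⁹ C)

r ≈ 19.0 mm

The kinetic energy gained is K = qV = (1×1.60×10^-19)(1330) = 2.13×10^-16 J.
v = √(2K/m) = 1.91×10^5 m/s.
r = mv/(qB) = (1.16×10^-26)(1.91×10^5) / [(1×1.60×10^-19)(0.732)] = 0.0190 m.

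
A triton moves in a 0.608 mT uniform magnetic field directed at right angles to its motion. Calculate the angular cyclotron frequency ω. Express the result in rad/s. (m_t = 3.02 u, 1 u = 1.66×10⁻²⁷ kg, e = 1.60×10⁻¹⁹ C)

ω = qB/m = (1×1.60×10^-19)(6.08×10^-4) / (5.01×10^-27) = 1.94×10^4 rad/s.

ω ≈ 1.94×10^4 rad/s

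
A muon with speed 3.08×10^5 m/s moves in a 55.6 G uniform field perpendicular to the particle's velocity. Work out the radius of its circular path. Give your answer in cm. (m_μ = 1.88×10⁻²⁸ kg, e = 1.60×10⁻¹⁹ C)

The magnetic force provides the centripetal force: qvB = mv²/r, so r = mv/(qB).
r = (1.88×10^-28 kg)(3.08×10^5 m/s) / [(1×1.60×10^-19 C)(5.56×10^-3 T)] = 0.0651 m.

r ≈ 6.51 cm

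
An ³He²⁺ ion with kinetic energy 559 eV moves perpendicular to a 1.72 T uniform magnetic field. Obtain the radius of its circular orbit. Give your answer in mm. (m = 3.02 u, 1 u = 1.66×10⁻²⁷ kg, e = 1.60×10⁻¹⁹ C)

r ≈ 1.72 mm

Convert the energy: K = 559 eV = 8.94×10^-17 J.
v = √(2K/m) = √(2·8.94×10^-17/5.01×10^-27) = 1.89×10^5 m/s.
r = mv/(qB) = (5.01×10^-27)(1.89×10^5) / [(2×1.60×10^-19)(1.72)] = 1.72×10^-3 m.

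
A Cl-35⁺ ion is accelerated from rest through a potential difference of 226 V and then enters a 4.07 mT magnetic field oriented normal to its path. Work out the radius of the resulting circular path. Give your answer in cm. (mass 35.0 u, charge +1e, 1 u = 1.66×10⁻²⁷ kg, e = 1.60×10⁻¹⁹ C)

The kinetic energy gained is K = qV = (1×1.60×10^-19)(226) = 3.62×10^-17 J.
v = √(2K/m) = 3.53×10^4 m/s.
r = mv/(qB) = (5.81×10^-26)(3.53×10^4) / [(1×1.60×10^-19)(4.07×10^-3)] = 3.15 m.

r ≈ 315 cm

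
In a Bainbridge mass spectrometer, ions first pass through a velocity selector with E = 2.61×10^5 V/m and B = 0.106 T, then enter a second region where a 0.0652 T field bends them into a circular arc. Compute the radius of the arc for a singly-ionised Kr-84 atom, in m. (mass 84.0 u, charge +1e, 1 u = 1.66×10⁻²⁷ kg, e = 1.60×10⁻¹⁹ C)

r ≈ 32.9 m

The selector passes v = E/B = 2.61×10^5/0.106 = 2.46×10^6 m/s.
In the deflection region, r = mv/(qB₂) = (1.39×10^-25)(2.46×10^6) / [(1×1.60×10^-19)(0.0652)] = 32.9 m.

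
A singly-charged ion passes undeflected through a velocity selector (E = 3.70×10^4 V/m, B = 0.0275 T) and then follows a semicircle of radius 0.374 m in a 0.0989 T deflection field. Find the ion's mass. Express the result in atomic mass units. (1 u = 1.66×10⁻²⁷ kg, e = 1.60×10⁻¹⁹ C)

m ≈ 2.65 u

v = E/B₁ = 1.35×10^6 m/s.
From r = mv/(qB₂), m = qB₂r/v = (1×1.60×10^-19)(0.0989)(0.374) / (1.35×10^6) = 4.40×10^-27 kg.
In atomic mass units: m = 4.40×10^-27 / 1.66×10^-27 = 2.65 u.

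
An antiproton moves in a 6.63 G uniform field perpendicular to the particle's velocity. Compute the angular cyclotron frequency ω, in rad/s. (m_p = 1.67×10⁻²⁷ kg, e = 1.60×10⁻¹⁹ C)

ω ≈ 6.35×10^4 rad/s

ω = qB/m = (1×1.60×10^-19)(6.63×10^-4) / (1.67×10^-27) = 6.35×10^4 rad/s.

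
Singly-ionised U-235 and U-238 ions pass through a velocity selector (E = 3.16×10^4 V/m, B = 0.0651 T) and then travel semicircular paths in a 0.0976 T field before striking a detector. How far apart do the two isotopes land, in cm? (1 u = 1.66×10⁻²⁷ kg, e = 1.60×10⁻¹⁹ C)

Both emerge at v = E/B₁ = 4.85×10^5 m/s.
r = mv/(qB₂), so r₁ = 12.126 m and r₂ = 12.281 m, giving Δr = 0.155 m.
After a semicircle each ion lands a diameter 2r from the entry slit, so the separation is 2Δr = 0.310 m.

Δd ≈ 31.0 cm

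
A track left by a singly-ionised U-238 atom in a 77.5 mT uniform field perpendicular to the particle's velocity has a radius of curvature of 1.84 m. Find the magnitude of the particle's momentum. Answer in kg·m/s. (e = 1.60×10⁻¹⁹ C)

p ≈ 2.28×10^-20 kg·m/s

Since qvB = mv²/r, the momentum p = mv = qBr.
p = (1×1.60×10^-19)(0.0775)(1.84) = 2.28×10^-20 kg·m/s.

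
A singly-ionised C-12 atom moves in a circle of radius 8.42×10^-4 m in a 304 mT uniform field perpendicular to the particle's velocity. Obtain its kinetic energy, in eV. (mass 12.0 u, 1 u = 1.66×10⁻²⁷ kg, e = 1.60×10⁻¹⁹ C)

K ≈ 0.263 eV

v = qBr/m = (1×1.60×10^-19)(0.304)(8.42×10^-4) / (1.99×10^-26) = 2060 m/s.
K = ½mv² = 0.5·(1.99×10^-26)·(2060)² = 4.21×10^-20 J = 0.263 eV.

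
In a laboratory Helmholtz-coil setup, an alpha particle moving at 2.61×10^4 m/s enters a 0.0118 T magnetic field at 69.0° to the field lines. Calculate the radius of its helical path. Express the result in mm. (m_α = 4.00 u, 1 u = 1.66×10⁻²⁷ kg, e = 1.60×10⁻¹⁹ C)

r ≈ 42.8 mm

Only the perpendicular component v⊥ = v sin69.0° = 2.44×10^4 m/s is bent by the field.
r = m v⊥ /(qB) = (6.64×10^-27)(2.44×10^4) / [(2×1.60×10^-19)(0.0118)] = 0.0428 m.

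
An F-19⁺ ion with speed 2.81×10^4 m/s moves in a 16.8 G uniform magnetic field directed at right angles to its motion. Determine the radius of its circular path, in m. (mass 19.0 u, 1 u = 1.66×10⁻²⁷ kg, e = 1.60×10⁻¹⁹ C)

The magnetic force provides the centripetal force: qvB = mv²/r, so r = mv/(qB).
r = (3.15×10^-26 kg)(2.81×10^4 m/s) / [(1×1.60×10^-19 C)(1.68×10^-3 T)] = 3.30 m.

r ≈ 3.30 m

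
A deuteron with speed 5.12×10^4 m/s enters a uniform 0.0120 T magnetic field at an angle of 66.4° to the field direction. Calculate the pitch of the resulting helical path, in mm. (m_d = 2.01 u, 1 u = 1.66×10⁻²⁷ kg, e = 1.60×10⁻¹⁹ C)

The velocity component along B is v∥ = v cos66.4° = 2.05×10^4 m/s.
The cyclotron period T = 2πm/(qB) = 1.09×10^-5 s is set by m, q, B alone.
Pitch = v∥·T = (2.05×10^4)(1.09×10^-5) = 0.224 m.

pitch ≈ 224 mm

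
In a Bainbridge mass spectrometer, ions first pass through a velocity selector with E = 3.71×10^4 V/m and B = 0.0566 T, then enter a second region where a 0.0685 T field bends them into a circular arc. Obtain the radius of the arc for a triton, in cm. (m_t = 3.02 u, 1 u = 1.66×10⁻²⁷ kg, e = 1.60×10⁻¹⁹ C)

The selector passes v = E/B = 3.71×10^4/0.0566 = 6.55×10^5 m/s.
In the deflection region, r = mv/(qB₂) = (5.01×10^-27)(6.55×10^5) / [(1×1.60×10^-19)(0.0685)] = 0.300 m.

r ≈ 30.0 cm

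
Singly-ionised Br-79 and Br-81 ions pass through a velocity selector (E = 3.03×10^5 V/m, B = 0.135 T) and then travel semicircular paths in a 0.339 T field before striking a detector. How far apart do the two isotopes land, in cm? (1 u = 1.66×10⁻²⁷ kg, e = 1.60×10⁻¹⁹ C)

Δd ≈ 27.5 cm

Both emerge at v = E/B₁ = 2.24×10^6 m/s.
r = mv/(qB₂), so r₁ = 5.427 m and r₂ = 5.564 m, giving Δr = 0.137 m.
After a semicircle each ion lands a diameter 2r from the entry slit, so the separation is 2Δr = 0.275 m.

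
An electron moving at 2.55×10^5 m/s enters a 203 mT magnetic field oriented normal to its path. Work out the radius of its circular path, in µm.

The magnetic force provides the centripetal force: qvB = mv²/r, so r = mv/(qB).
r = (9.11×10^-31 kg)(2.55×10^5 m/s) / [(1×1.60×10^-19 C)(0.203 T)] = 7.15×10^-6 m.

r ≈ 7.15 µm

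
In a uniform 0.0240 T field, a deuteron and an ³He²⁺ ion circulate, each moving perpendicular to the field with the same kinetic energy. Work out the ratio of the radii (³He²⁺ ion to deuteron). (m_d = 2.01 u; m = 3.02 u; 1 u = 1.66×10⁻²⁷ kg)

r = √(2mK)/(qB) ⇒ at equal K, r ∝ √m/q.
r_{³He²⁺ ion}/r_{deuteron} = 0.613.

ratio ≈ 0.613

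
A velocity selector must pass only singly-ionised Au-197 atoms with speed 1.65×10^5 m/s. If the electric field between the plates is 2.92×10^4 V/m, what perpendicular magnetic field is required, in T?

qE = qvB ⇒ B = E/v = (2.92×10^4) / (1.65×10^5) = 0.177 T.

B ≈ 0.177 T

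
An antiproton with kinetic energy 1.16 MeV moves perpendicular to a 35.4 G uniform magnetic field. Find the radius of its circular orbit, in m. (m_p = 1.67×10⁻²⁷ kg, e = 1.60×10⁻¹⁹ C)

Convert the energy: K = 1.16 MeV = 1.86×10^-13 J.
v = √(2K/m) = √(2·1.86×10^-13/1.67×10^-27) = 1.49×10^7 m/s.
r = mv/(qB) = (1.67×10^-27)(1.49×10^7) / [(1×1.60×10^-19)(3.54×10^-3)] = 44.0 m.

r ≈ 44.0 m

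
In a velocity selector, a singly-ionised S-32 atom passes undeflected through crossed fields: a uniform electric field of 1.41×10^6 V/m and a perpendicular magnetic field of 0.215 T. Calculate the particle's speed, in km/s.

v ≈ 6560 km/s

For zero net force, qE = qvB, so v = E/B.
v = (1.41×10^6) / (0.215) = 6.56×10^6 m/s.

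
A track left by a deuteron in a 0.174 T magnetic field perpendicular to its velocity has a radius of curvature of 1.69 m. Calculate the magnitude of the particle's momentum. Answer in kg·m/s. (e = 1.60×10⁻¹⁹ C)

Since qvB = mv²/r, the momentum p = mv = qBr.
p = (1×1.60×10^-19)(0.174)(1.69) = 4.70×10^-20 kg·m/s.

p ≈ 4.70×10^-20 kg·m/s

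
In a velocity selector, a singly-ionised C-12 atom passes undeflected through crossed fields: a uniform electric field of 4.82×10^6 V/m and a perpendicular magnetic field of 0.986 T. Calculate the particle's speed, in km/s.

For zero net force, qE = qvB, so v = E/B.
v = (4.82×10^6) / (0.986) = 4.89×10^6 m/s.

v ≈ 4890 km/s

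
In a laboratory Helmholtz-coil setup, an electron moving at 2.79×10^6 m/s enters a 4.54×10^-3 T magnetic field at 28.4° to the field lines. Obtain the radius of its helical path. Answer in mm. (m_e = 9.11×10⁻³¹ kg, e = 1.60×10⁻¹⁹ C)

Only the perpendicular component v⊥ = v sin28.4° = 1.33×10^6 m/s is bent by the field.
r = m v⊥ /(qB) = (9.11×10^-31)(1.33×10^6) / [(1×1.60×10^-19)(4.54×10^-3)] = 1.66×10^-3 m.

r ≈ 1.66 mm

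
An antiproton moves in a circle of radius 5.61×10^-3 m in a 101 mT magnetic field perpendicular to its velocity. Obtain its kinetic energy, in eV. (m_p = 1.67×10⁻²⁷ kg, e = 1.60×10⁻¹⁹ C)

v = qBr/m = (1×1.60×10^-19)(0.101)(5.61×10^-3) / (1.67×10^-27) = 5.43×10^4 m/s.
K = ½mv² = 0.5·(1.67×10^-27)·(5.43×10^4)² = 2.46×10^-18 J = 15.4 eV.

K ≈ 15.4 eV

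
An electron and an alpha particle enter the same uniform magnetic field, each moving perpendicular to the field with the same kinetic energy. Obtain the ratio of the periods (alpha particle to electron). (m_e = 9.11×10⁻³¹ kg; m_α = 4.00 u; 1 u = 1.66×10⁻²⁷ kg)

T = 2πm/(qB) is independent of speed, so T₂/T₁ = (m₂/q₂)/(m₁/q₁).
T_{alpha particle}/T_{electron} = (6.64×10^-27/2e) / (9.11×10^-31/1e) = 3640.

ratio ≈ 3640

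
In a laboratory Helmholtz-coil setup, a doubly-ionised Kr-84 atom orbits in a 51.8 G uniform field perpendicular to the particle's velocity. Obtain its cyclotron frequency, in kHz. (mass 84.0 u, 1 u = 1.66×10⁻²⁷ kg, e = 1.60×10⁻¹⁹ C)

f = qB/(2πm) = (2×1.60×10^-19)(5.18×10^-3) / [2π(1.39×10^-25)] = 1890 Hz.

f ≈ 1.89 kHz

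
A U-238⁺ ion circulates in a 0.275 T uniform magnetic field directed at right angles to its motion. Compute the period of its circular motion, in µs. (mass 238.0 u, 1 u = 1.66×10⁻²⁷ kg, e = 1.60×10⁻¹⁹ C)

T ≈ 56.4 µs

The cyclotron period is independent of speed: T = 2πm/(qB).
T = 2π(3.95×10^-25) / [(1×1.60×10^-19)(0.275)] = 5.64×10^-5 s.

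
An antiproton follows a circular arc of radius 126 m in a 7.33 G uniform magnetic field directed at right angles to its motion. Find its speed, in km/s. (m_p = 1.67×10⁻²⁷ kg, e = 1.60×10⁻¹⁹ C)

From qvB = mv²/r, v = qBr/m.
v = (1×1.60×10^-19)(7.33×10^-4)(126) / (1.67×10^-27) = 8.85×10^6 m/s.

v ≈ 8850 km/s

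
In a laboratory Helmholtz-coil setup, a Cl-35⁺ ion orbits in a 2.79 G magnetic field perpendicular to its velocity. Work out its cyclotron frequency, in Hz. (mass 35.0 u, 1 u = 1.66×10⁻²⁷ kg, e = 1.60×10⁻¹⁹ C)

f = qB/(2πm) = (1×1.60×10^-19)(2.79×10^-4) / [2π(5.81×10^-26)] = 122 Hz.

f ≈ 122 Hz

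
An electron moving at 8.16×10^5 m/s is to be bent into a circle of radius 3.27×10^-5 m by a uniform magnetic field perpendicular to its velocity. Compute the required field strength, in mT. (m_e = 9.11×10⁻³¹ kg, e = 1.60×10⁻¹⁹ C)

B ≈ 142 mT

qvB = mv²/r gives B = mv/(qr).
B = (9.11×10^-31)(8.16×10^5) / [(1×1.60×10^-19)(3.27×10^-5)] = 0.142 T.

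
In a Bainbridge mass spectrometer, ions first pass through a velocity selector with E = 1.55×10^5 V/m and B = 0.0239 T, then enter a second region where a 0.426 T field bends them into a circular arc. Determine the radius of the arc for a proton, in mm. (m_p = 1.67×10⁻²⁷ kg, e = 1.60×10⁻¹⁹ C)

The selector passes v = E/B = 1.55×10^5/0.0239 = 6.49×10^6 m/s.
In the deflection region, r = mv/(qB₂) = (1.67×10^-27)(6.49×10^6) / [(1×1.60×10^-19)(0.426)] = 0.159 m.

r ≈ 159 mm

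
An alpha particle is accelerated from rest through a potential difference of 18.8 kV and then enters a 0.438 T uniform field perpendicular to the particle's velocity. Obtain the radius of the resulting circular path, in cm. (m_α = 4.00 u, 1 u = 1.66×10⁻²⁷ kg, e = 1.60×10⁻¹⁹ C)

r ≈ 6.38 cm

The kinetic energy gained is K = qV = (2×1.60×10^-19)(1.88×10^4) = 6.02×10^-15 J.
v = √(2K/m) = 1.35×10^6 m/s.
r = mv/(qB) = (6.64×10^-27)(1.35×10^6) / [(2×1.60×10^-19)(0.438)] = 0.0638 m.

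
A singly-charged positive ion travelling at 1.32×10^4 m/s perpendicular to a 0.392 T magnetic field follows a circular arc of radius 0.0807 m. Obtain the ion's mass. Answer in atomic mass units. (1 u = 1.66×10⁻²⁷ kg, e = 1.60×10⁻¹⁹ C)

m ≈ 231 u

qvB = mv²/r ⇒ m = qBr/v.
m = (1×1.60×10^-19)(0.392)(0.0807) / (1.32×10^4) = 3.83×10^-25 kg = 231 u.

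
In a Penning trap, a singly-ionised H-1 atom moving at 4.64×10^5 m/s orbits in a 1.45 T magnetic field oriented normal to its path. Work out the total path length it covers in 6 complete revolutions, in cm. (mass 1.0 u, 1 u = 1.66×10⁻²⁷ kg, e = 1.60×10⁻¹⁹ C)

r = mv/(qB) = 3.32×10^-3 m, so one revolution covers 2πr = 0.0209 m.
In 6 revolutions: L = 6·2πr = 0.125 m.

L ≈ 12.5 cm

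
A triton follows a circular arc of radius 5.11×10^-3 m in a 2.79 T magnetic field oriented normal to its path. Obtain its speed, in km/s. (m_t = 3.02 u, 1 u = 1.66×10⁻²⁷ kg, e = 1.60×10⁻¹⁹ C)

From qvB = mv²/r, v = qBr/m.
v = (1×1.60×10^-19)(2.79)(5.11×10^-3) / (5.01×10^-27) = 4.55×10^5 m/s.

v ≈ 455 km/s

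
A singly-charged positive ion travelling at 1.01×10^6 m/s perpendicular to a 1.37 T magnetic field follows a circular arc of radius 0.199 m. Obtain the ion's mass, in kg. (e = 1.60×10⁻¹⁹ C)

qvB = mv²/r ⇒ m = qBr/v.
m = (1×1.60×10^-19)(1.37)(0.199) / (1.01×10^6) = 4.32×10^-26 kg.

m ≈ 4.32×10^-26 kg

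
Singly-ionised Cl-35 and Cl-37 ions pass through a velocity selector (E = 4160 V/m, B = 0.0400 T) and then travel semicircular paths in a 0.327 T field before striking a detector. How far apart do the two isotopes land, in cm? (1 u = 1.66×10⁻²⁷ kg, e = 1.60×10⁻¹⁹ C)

Both emerge at v = E/B₁ = 1.04×10^5 m/s.
r = mv/(qB₂), so r₁ = 0.11549 m and r₂ = 0.12209 m, giving Δr = 6.60×10^-3 m.
After a semicircle each ion lands a diameter 2r from the entry slit, so the separation is 2Δr = 0.0132 m.

Δd ≈ 1.32 cm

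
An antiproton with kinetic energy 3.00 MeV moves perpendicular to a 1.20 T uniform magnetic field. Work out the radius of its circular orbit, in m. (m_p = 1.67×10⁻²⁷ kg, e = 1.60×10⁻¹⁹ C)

Convert the energy: K = 3.00 MeV = 4.80×10^-13 J.
v = √(2K/m) = √(2·4.80×10^-13/1.67×10^-27) = 2.40×10^7 m/s.
r = mv/(qB) = (1.67×10^-27)(2.40×10^7) / [(1×1.60×10^-19)(1.20)] = 0.209 m.

r ≈ 0.209 m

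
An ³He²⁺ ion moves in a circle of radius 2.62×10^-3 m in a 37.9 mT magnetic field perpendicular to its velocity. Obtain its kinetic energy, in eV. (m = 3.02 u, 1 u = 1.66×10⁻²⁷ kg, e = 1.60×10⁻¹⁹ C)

K ≈ 0.629 eV

v = qBr/m = (2×1.60×10^-19)(0.0379)(2.62×10^-3) / (5.01×10^-27) = 6340 m/s.
K = ½mv² = 0.5·(5.01×10^-27)·(6340)² = 1.01×10^-19 J = 0.629 eV.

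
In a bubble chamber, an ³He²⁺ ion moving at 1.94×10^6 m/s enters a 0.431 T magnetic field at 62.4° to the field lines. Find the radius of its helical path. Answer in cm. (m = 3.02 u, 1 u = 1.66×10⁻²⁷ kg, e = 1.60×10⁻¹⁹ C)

r ≈ 6.25 cm

Only the perpendicular component v⊥ = v sin62.4° = 1.72×10^6 m/s is bent by the field.
r = m v⊥ /(qB) = (5.01×10^-27)(1.72×10^6) / [(2×1.60×10^-19)(0.431)] = 0.0625 m.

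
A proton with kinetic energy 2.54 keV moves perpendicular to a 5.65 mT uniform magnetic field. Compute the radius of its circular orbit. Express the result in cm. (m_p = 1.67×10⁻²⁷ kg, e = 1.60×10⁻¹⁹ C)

r ≈ 129 cm

Convert the energy: K = 2.54 keV = 4.06×10^-16 J.
v = √(2K/m) = √(2·4.06×10^-16/1.67×10^-27) = 6.98×10^5 m/s.
r = mv/(qB) = (1.67×10^-27)(6.98×10^5) / [(1×1.60×10^-19)(5.65×10^-3)] = 1.29 m.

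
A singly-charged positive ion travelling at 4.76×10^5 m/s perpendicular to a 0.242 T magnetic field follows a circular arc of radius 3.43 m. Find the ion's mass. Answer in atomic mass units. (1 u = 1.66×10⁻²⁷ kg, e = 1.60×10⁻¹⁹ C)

qvB = mv²/r ⇒ m = qBr/v.
m = (1×1.60×10^-19)(0.242)(3.43) / (4.76×10^5) = 2.79×10^-25 kg = 168 u.

m ≈ 168 u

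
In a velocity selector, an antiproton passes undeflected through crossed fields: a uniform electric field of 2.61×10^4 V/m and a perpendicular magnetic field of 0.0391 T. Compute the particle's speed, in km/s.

v ≈ 668 km/s

For zero net force, qE = qvB, so v = E/B.
v = (2.61×10^4) / (0.0391) = 6.68×10^5 m/s.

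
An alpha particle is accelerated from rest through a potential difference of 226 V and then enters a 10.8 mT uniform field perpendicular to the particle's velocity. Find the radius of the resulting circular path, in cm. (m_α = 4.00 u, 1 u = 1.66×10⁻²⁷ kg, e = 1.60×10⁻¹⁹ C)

r ≈ 28.4 cm

The kinetic energy gained is K = qV = (2×1.60×10^-19)(226) = 7.23×10^-17 J.
v = √(2K/m) = 1.48×10^5 m/s.
r = mv/(qB) = (6.64×10^-27)(1.48×10^5) / [(2×1.60×10^-19)(0.0108)] = 0.284 m.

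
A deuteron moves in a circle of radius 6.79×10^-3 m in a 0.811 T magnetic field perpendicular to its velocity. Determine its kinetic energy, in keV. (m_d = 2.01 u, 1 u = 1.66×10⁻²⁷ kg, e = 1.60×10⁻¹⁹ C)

K ≈ 0.727 keV

v = qBr/m = (1×1.60×10^-19)(0.811)(6.79×10^-3) / (3.34×10^-27) = 2.64×10^5 m/s.
K = ½mv² = 0.5·(3.34×10^-27)·(2.64×10^5)² = 1.16×10^-16 J = 0.727 keV.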